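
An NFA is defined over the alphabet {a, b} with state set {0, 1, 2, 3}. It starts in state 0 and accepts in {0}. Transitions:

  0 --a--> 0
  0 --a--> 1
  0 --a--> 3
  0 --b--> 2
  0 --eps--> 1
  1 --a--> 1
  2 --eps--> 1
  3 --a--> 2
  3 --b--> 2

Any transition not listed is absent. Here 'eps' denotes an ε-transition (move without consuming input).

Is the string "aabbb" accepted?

No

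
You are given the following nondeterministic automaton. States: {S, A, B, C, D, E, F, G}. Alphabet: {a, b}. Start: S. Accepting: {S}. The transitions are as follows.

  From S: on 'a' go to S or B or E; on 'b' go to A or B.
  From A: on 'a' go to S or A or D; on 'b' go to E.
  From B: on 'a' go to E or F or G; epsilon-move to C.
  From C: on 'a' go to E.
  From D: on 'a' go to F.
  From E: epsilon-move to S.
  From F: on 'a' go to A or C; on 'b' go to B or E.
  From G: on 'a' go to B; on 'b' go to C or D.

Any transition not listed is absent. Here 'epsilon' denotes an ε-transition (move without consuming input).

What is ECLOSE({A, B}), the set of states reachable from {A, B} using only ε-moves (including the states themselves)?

{A, B, C}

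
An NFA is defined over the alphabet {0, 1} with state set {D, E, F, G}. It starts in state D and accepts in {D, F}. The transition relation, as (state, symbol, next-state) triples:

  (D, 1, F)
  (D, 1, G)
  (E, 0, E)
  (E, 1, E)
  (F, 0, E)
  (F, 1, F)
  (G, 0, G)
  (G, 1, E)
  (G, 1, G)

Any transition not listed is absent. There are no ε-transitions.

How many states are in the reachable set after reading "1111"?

3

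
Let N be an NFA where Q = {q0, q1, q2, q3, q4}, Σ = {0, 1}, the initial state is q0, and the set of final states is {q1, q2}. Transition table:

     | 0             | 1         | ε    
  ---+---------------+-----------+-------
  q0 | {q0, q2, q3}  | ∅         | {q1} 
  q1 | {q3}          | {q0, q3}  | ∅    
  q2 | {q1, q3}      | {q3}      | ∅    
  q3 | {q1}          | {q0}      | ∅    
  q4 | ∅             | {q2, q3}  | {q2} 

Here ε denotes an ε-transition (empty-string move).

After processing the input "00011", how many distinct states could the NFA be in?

3

Start: ε-closure({q0}) = {q0, q1}.
Read '0': {q0, q1} → {q0, q1, q2, q3}.
Read '0': {q0, q1, q2, q3} → {q0, q1, q2, q3}.
Read '0': {q0, q1, q2, q3} → {q0, q1, q2, q3}.
Read '1': {q0, q1, q2, q3} → {q0, q1, q3}.
Read '1': {q0, q1, q3} → {q0, q1, q3}.
That set has 3 states.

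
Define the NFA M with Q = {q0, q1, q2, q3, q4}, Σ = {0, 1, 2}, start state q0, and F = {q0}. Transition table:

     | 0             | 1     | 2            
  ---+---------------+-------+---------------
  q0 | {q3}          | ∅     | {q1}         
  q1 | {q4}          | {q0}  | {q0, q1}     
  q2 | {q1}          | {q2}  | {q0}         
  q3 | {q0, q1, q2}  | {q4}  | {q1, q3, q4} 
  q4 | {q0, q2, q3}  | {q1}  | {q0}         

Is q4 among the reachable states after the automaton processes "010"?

No

Start in {q0}.
Read '0': q0→{q3}; now {q3}.
Read '1': q3→{q4}; now {q4}.
Read '0': q4→{q0, q2, q3}; now {q0, q2, q3}.
State q4 is not in {q0, q2, q3}.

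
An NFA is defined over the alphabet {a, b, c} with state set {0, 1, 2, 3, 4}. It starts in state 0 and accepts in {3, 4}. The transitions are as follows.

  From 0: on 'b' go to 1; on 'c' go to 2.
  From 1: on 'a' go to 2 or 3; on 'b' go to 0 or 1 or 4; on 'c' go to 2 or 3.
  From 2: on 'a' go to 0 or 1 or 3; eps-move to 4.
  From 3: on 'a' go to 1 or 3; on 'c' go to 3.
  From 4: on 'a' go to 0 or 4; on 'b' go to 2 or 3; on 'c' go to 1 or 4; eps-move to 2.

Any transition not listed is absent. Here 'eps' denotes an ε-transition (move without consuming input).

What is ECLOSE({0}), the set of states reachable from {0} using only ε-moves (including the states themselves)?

{0}

Begin with {0}.
No ε-moves leave this set, so the closure equals the set itself.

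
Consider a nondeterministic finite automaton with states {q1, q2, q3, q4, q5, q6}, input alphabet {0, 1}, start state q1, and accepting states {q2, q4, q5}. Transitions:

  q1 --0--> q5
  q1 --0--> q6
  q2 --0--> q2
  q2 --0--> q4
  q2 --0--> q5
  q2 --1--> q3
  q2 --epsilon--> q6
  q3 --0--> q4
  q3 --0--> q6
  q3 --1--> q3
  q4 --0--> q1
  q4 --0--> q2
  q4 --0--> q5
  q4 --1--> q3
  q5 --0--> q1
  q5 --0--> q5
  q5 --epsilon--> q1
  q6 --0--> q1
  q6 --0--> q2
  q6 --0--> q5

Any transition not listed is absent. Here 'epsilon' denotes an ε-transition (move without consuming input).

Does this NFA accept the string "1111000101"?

No

Start in {q1}.
Read '1': q1→∅; now ∅.
The set is empty and remains empty for the remaining 9 symbols.
The final set ∅ contains no accepting state.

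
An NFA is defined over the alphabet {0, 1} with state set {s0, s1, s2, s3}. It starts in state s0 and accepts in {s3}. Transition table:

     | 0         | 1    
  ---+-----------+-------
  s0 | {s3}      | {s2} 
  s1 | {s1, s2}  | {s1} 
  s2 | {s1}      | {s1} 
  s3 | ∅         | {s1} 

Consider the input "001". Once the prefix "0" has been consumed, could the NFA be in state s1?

No

Start in {s0}.
Read '0': s0→{s3}; now {s3}.
State s1 is not in {s3}.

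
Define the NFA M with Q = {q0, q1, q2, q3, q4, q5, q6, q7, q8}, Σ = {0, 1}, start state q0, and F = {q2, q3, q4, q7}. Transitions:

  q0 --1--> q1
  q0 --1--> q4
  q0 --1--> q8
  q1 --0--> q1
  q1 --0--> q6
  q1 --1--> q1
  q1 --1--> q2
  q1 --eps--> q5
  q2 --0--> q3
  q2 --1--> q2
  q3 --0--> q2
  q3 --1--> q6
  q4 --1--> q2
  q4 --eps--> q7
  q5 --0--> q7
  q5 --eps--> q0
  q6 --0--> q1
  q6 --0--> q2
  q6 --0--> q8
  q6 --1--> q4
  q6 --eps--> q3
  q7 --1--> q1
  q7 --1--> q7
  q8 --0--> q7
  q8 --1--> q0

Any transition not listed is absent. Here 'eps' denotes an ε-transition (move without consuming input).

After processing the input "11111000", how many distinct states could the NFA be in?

Start in {q0}.
Read '1': q0→{q1, q4, q8}; union {q1, q4, q8}; ε-closure = {q0, q1, q4, q5, q7, q8}.
Read '1': q0→{q1, q4, q8}, q1→{q1, q2}, q4→{q2}, q5→∅, q7→{q1, q7}, q8→{q0}; union {q0, q1, q2, q4, q7, q8}; ε-closure = {q0, q1, q2, q4, q5, q7, q8}.
Read '1': q0→{q1, q4, q8}, q1→{q1, q2}, q2→{q2}, q4→{q2}, q5→∅, q7→{q1, q7}, q8→{q0}; union {q0, q1, q2, q4, q7, q8}; ε-closure = {q0, q1, q2, q4, q5, q7, q8}.
Read '1': q0→{q1, q4, q8}, q1→{q1, q2}, q2→{q2}, q4→{q2}, q5→∅, q7→{q1, q7}, q8→{q0}; union {q0, q1, q2, q4, q7, q8}; ε-closure = {q0, q1, q2, q4, q5, q7, q8}.
Read '1': q0→{q1, q4, q8}, q1→{q1, q2}, q2→{q2}, q4→{q2}, q5→∅, q7→{q1, q7}, q8→{q0}; union {q0, q1, q2, q4, q7, q8}; ε-closure = {q0, q1, q2, q4, q5, q7, q8}.
Read '0': q0→∅, q1→{q1, q6}, q2→{q3}, q4→∅, q5→{q7}, q7→∅, q8→{q7}; union {q1, q3, q6, q7}; ε-closure = {q0, q1, q3, q5, q6, q7}.
Read '0': q0→∅, q1→{q1, q6}, q3→{q2}, q5→{q7}, q6→{q1, q2, q8}, q7→∅; union {q1, q2, q6, q7, q8}; ε-closure = {q0, q1, q2, q3, q5, q6, q7, q8}.
Read '0': q0→∅, q1→{q1, q6}, q2→{q3}, q3→{q2}, q5→{q7}, q6→{q1, q2, q8}, q7→∅, q8→{q7}; union {q1, q2, q3, q6, q7, q8}; ε-closure = {q0, q1, q2, q3, q5, q6, q7, q8}.
That set has 8 states.

8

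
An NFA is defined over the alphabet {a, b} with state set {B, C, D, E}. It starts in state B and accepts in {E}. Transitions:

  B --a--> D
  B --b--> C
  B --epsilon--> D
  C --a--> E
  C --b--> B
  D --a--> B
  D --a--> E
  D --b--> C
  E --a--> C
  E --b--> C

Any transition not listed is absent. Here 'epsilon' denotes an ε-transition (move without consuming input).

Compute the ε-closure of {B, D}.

Begin with {B, D}.
No ε-moves leave this set, so the closure equals the set itself.

{B, D}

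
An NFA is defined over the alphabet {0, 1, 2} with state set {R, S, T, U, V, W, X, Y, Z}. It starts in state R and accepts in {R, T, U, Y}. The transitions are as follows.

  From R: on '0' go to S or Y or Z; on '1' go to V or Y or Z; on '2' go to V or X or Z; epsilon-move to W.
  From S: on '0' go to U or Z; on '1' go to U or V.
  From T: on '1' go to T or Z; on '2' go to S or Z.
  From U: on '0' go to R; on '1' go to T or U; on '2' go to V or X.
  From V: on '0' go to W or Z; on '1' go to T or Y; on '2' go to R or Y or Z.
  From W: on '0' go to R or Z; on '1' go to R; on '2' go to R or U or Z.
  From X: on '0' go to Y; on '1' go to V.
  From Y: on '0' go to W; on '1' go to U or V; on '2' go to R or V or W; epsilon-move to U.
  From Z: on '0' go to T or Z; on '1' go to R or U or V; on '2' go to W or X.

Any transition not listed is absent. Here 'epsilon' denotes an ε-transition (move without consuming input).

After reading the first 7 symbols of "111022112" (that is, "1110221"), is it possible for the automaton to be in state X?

No

Start: ε-closure({R}) = {R, W}.
Read '1': {R, W} → {R, U, V, W, Y, Z}.
Read '1': {R, U, V, W, Y, Z} → {R, T, U, V, W, Y, Z}.
Read '1': {R, T, U, V, W, Y, Z} → {R, T, U, V, W, Y, Z}.
Read '0': {R, T, U, V, W, Y, Z} → {R, S, T, U, W, Y, Z}.
Read '2': {R, S, T, U, W, Y, Z} → {R, S, U, V, W, X, Z}.
Read '2': {R, S, U, V, W, X, Z} → {R, U, V, W, X, Y, Z}.
Read '1': {R, U, V, W, X, Y, Z} → {R, T, U, V, W, Y, Z}.
State X is not in {R, T, U, V, W, Y, Z}.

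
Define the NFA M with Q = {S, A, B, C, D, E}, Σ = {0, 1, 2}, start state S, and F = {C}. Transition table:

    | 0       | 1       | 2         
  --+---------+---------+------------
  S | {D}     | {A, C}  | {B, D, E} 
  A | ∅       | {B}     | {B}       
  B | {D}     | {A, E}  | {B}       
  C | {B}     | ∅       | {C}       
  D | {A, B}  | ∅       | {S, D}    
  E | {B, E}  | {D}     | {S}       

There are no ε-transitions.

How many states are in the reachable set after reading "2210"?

2

Start in {S}.
Read '2': S→{B, D, E}; now {B, D, E}.
Read '2': B→{B}, D→{S, D}, E→{S}; now {S, B, D}.
Read '1': S→{A, C}, B→{A, E}, D→∅; now {A, C, E}.
Read '0': A→∅, C→{B}, E→{B, E}; now {B, E}.
That set has 2 states.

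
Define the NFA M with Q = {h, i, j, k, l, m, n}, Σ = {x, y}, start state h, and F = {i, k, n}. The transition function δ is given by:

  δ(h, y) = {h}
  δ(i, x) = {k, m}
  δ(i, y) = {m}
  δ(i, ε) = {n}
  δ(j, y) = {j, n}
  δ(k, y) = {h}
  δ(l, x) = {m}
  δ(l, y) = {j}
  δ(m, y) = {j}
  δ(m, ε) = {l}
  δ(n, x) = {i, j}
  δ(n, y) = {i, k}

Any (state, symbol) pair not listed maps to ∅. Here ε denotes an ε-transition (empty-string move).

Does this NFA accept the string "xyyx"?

Start in {h}.
Read 'x': h→∅; now ∅.
The set is empty and remains empty for the remaining 3 symbols.
The final set ∅ contains no accepting state.

No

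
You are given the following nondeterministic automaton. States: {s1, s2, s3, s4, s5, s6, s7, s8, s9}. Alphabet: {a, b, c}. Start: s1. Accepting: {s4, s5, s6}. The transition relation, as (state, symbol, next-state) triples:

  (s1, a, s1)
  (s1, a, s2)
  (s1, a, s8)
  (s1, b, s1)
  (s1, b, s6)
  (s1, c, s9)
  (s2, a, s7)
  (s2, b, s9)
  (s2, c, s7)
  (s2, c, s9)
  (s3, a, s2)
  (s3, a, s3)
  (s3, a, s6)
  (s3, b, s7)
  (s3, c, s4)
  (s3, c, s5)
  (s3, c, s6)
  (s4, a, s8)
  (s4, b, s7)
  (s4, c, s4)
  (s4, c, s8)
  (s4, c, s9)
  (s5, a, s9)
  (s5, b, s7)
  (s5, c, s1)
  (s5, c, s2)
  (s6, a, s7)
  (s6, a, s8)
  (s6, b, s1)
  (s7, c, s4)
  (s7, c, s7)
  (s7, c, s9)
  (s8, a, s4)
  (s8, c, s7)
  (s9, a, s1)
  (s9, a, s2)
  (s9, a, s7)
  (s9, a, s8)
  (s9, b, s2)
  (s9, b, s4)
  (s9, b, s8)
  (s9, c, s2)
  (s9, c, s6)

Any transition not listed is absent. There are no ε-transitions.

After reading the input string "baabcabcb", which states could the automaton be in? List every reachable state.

{s1, s2, s4, s8, s9}

Start in {s1}.
Read 'b': s1→{s1, s6}; now {s1, s6}.
Read 'a': s1→{s1, s2, s8}, s6→{s7, s8}; now {s1, s2, s7, s8}.
Read 'a': s1→{s1, s2, s8}, s2→{s7}, s7→∅, s8→{s4}; now {s1, s2, s4, s7, s8}.
Read 'b': s1→{s1, s6}, s2→{s9}, s4→{s7}, s7→∅, s8→∅; now {s1, s6, s7, s9}.
Read 'c': s1→{s9}, s6→∅, s7→{s4, s7, s9}, s9→{s2, s6}; now {s2, s4, s6, s7, s9}.
Read 'a': s2→{s7}, s4→{s8}, s6→{s7, s8}, s7→∅, s9→{s1, s2, s7, s8}; now {s1, s2, s7, s8}.
Read 'b': s1→{s1, s6}, s2→{s9}, s7→∅, s8→∅; now {s1, s6, s9}.
Read 'c': s1→{s9}, s6→∅, s9→{s2, s6}; now {s2, s6, s9}.
Read 'b': s2→{s9}, s6→{s1}, s9→{s2, s4, s8}; now {s1, s2, s4, s8, s9}.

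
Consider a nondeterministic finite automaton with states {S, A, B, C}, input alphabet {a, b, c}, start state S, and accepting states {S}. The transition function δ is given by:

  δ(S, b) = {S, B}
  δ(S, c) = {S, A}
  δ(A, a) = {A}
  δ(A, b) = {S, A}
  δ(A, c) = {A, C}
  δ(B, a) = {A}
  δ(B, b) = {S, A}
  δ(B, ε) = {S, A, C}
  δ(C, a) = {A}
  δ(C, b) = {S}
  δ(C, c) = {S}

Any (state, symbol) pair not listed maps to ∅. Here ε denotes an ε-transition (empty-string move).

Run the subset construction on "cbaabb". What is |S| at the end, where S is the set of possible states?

Start in {S}.
Read 'c': {S} → {S, A}.
Read 'b': {S, A} → {S, A, B, C}.
Read 'a': {S, A, B, C} → {A}.
Read 'a': {A} → {A}.
Read 'b': {A} → {S, A}.
Read 'b': {S, A} → {S, A, B, C}.
That set has 4 states.

4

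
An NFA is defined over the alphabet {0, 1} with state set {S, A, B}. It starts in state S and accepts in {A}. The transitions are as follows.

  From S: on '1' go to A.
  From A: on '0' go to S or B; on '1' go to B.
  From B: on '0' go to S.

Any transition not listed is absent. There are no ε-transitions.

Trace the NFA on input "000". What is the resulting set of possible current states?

∅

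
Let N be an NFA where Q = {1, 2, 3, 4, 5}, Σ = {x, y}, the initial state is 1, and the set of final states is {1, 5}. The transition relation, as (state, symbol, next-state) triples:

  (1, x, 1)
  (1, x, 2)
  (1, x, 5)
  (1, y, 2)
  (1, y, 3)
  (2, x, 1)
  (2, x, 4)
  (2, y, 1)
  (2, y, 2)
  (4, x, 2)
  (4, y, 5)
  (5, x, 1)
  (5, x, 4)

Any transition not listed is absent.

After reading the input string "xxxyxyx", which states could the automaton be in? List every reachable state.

{1, 2, 4, 5}

Start in {1}.
Read 'x': 1→{1, 2, 5}; now {1, 2, 5}.
Read 'x': 1→{1, 2, 5}, 2→{1, 4}, 5→{1, 4}; now {1, 2, 4, 5}.
Read 'x': 1→{1, 2, 5}, 2→{1, 4}, 4→{2}, 5→{1, 4}; now {1, 2, 4, 5}.
Read 'y': 1→{2, 3}, 2→{1, 2}, 4→{5}, 5→∅; now {1, 2, 3, 5}.
Read 'x': 1→{1, 2, 5}, 2→{1, 4}, 3→∅, 5→{1, 4}; now {1, 2, 4, 5}.
Read 'y': 1→{2, 3}, 2→{1, 2}, 4→{5}, 5→∅; now {1, 2, 3, 5}.
Read 'x': 1→{1, 2, 5}, 2→{1, 4}, 3→∅, 5→{1, 4}; now {1, 2, 4, 5}.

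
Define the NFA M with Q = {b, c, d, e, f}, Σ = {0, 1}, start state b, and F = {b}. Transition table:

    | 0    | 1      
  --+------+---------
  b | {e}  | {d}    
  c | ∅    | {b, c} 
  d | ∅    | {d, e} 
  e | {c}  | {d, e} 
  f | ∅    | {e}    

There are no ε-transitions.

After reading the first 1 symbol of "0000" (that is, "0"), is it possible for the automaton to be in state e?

Yes

Start in {b}.
Read '0': {b} → {e}.
State e is in {e}.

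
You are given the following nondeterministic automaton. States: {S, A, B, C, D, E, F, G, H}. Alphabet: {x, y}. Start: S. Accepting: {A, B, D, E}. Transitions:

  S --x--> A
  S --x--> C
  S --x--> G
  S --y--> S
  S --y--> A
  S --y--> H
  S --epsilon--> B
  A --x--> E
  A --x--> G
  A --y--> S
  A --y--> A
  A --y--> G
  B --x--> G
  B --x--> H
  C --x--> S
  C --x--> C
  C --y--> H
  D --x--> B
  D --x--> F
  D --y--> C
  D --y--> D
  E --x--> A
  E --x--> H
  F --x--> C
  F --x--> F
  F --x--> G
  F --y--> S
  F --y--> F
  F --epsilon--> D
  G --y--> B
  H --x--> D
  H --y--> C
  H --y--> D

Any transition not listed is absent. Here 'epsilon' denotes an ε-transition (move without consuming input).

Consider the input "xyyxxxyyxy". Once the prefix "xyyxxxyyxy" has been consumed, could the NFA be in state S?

Start: ε-closure({S}) = {S, B}.
Read 'x': {S, B} → {A, C, G, H}.
Read 'y': {A, C, G, H} → {S, A, B, C, D, G, H}.
Read 'y': {S, A, B, C, D, G, H} → {S, A, B, C, D, G, H}.
Read 'x': {S, A, B, C, D, G, H} → {S, A, B, C, D, E, F, G, H}.
Read 'x': {S, A, B, C, D, E, F, G, H} → {S, A, B, C, D, E, F, G, H}.
Read 'x': {S, A, B, C, D, E, F, G, H} → {S, A, B, C, D, E, F, G, H}.
Read 'y': {S, A, B, C, D, E, F, G, H} → {S, A, B, C, D, F, G, H}.
Read 'y': {S, A, B, C, D, F, G, H} → {S, A, B, C, D, F, G, H}.
Read 'x': {S, A, B, C, D, F, G, H} → {S, A, B, C, D, E, F, G, H}.
Read 'y': {S, A, B, C, D, E, F, G, H} → {S, A, B, C, D, F, G, H}.
State S is in {S, A, B, C, D, F, G, H}.

Yes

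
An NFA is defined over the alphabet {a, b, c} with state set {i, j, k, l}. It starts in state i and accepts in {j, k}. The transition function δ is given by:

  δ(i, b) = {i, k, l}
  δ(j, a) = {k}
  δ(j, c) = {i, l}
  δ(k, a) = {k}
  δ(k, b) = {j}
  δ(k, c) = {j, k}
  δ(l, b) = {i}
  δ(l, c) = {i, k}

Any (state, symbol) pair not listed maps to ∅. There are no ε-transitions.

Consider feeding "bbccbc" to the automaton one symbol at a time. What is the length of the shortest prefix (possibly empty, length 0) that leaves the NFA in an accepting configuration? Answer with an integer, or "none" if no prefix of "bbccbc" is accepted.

Start in {i}.
Read 'b': i→{i, k, l}; now {i, k, l}.
None of the earlier sets intersect F, but {i, k, l} does.

1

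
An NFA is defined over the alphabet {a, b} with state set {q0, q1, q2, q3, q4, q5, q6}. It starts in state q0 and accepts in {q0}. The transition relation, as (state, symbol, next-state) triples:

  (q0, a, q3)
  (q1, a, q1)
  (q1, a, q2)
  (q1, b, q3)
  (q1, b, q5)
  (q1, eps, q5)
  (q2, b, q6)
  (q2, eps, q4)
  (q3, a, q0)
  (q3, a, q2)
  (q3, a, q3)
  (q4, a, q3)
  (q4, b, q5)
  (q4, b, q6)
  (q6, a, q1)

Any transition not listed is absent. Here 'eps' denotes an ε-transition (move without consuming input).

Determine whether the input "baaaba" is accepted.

No

Start in {q0}.
Read 'b': q0→∅; now ∅.
The set is empty and remains empty for the remaining 5 symbols.
The final set ∅ contains no accepting state.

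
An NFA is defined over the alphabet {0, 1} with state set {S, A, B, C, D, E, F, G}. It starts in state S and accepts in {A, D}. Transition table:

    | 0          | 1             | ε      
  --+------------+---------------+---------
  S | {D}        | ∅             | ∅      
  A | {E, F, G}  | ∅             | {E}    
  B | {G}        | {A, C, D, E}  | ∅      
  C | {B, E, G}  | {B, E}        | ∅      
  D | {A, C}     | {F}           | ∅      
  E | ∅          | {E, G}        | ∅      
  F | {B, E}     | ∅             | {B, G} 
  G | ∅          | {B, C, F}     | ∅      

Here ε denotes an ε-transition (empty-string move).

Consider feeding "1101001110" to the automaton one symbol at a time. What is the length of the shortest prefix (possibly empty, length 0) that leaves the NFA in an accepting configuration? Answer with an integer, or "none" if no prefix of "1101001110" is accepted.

Start in {S}.
Read '1': S→∅; now ∅.
The set is empty and remains empty for the remaining 9 symbols.
No reachable set along the way intersects F.

none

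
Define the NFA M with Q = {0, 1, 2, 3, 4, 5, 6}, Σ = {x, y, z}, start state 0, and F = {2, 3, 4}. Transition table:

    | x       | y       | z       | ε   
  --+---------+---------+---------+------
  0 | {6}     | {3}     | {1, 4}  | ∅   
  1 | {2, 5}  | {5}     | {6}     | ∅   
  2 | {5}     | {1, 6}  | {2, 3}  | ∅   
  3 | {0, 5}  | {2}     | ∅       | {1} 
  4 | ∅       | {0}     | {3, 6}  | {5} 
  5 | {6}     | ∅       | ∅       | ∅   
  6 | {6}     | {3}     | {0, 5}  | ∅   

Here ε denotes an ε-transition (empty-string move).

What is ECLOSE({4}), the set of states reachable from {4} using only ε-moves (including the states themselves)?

{4, 5}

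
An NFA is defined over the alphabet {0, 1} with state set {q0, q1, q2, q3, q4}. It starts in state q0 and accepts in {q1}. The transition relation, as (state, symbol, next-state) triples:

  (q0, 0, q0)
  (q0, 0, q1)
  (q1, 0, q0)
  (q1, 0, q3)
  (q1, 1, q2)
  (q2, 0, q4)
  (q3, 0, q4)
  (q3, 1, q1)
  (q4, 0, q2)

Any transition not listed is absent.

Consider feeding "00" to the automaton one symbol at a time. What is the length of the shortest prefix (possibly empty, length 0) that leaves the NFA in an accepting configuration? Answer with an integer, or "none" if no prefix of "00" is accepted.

1

Start in {q0}.
Read '0': q0→{q0, q1}; now {q0, q1}.
None of the earlier sets intersect F, but {q0, q1} does.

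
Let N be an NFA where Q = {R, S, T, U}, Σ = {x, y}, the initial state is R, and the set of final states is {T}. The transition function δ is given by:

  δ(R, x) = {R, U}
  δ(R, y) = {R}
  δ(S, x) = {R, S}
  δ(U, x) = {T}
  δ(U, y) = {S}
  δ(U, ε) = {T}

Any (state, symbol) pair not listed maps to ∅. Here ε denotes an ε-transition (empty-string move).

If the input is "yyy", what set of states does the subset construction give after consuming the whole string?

{R}

Start in {R}.
Read 'y': {R} → {R}.
Read 'y': {R} → {R}.
Read 'y': {R} → {R}.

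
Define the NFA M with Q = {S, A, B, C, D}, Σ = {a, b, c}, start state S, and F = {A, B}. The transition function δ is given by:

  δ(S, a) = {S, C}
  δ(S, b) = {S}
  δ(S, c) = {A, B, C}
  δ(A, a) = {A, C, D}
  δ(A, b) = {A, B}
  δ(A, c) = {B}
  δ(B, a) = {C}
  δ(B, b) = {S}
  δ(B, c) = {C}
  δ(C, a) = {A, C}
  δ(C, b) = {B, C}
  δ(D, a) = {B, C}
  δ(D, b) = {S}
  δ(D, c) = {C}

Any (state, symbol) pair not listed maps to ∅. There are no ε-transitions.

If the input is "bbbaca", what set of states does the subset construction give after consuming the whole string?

{A, C, D}

Start in {S}.
Read 'b': {S} → {S}.
Read 'b': {S} → {S}.
Read 'b': {S} → {S}.
Read 'a': {S} → {S, C}.
Read 'c': {S, C} → {A, B, C}.
Read 'a': {A, B, C} → {A, C, D}.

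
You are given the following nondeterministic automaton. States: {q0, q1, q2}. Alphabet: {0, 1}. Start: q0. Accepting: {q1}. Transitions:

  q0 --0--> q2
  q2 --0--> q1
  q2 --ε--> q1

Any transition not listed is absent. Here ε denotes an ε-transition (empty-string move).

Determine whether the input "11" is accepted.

No

Start in {q0}.
Read '1': q0→∅; now ∅.
The set is empty and remains empty for the remaining 1 symbol.
The final set ∅ contains no accepting state.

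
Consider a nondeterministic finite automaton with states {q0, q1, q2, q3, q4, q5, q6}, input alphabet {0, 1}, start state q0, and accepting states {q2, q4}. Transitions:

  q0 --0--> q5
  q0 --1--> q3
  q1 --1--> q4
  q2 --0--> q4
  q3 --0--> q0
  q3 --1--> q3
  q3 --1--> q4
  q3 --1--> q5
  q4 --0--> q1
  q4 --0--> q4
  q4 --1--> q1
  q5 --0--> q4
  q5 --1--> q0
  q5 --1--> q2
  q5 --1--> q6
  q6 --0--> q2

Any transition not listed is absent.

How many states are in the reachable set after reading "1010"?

Start in {q0}.
Read '1': q0→{q3}; now {q3}.
Read '0': q3→{q0}; now {q0}.
Read '1': q0→{q3}; now {q3}.
Read '0': q3→{q0}; now {q0}.
That set has 1 state.

1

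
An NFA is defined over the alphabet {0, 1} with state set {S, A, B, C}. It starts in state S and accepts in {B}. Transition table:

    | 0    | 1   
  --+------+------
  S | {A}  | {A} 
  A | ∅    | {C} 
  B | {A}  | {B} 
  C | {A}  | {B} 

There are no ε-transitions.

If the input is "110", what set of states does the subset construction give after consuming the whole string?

{A}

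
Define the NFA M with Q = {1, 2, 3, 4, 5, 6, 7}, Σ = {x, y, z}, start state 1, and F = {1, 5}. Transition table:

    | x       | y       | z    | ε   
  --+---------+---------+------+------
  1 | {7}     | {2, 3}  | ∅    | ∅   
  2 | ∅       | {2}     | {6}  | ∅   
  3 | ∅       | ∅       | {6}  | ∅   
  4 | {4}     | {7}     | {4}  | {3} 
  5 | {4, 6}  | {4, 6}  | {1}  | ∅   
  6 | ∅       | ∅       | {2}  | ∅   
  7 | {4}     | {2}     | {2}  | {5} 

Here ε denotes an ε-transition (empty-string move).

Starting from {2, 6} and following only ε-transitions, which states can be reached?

{2, 6}

Begin with {2, 6}.
No ε-moves leave this set, so the closure equals the set itself.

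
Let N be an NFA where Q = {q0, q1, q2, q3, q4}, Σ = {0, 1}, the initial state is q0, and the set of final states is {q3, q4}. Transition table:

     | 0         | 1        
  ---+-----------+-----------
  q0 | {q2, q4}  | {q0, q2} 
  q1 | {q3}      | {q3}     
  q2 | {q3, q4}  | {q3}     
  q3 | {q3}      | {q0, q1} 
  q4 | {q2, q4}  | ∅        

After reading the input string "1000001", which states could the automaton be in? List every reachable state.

{q0, q1, q3}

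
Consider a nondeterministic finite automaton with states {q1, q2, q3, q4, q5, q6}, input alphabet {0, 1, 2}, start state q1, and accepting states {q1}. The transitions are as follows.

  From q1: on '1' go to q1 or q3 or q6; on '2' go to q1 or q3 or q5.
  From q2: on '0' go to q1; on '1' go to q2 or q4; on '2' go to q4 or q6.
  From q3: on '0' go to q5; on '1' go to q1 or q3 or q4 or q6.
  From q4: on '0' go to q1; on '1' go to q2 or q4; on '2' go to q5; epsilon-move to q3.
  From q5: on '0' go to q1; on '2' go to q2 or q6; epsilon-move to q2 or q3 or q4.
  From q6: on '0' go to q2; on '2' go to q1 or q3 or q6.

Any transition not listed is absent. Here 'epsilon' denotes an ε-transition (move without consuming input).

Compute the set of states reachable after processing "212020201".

Start in {q1}.
Read '2': q1→{q1, q3, q5}; union {q1, q3, q5}; ε-closure = {q1, q2, q3, q4, q5}.
Read '1': q1→{q1, q3, q6}, q2→{q2, q4}, q3→{q1, q3, q4, q6}, q4→{q2, q4}, q5→∅; now {q1, q2, q3, q4, q6}.
Read '2': q1→{q1, q3, q5}, q2→{q4, q6}, q3→∅, q4→{q5}, q6→{q1, q3, q6}; union {q1, q3, q4, q5, q6}; ε-closure = {q1, q2, q3, q4, q5, q6}.
Read '0': q1→∅, q2→{q1}, q3→{q5}, q4→{q1}, q5→{q1}, q6→{q2}; union {q1, q2, q5}; ε-closure = {q1, q2, q3, q4, q5}.
Read '2': q1→{q1, q3, q5}, q2→{q4, q6}, q3→∅, q4→{q5}, q5→{q2, q6}; now {q1, q2, q3, q4, q5, q6}.
Read '0': q1→∅, q2→{q1}, q3→{q5}, q4→{q1}, q5→{q1}, q6→{q2}; union {q1, q2, q5}; ε-closure = {q1, q2, q3, q4, q5}.
Read '2': q1→{q1, q3, q5}, q2→{q4, q6}, q3→∅, q4→{q5}, q5→{q2, q6}; now {q1, q2, q3, q4, q5, q6}.
Read '0': q1→∅, q2→{q1}, q3→{q5}, q4→{q1}, q5→{q1}, q6→{q2}; union {q1, q2, q5}; ε-closure = {q1, q2, q3, q4, q5}.
Read '1': q1→{q1, q3, q6}, q2→{q2, q4}, q3→{q1, q3, q4, q6}, q4→{q2, q4}, q5→∅; now {q1, q2, q3, q4, q6}.

{q1, q2, q3, q4, q6}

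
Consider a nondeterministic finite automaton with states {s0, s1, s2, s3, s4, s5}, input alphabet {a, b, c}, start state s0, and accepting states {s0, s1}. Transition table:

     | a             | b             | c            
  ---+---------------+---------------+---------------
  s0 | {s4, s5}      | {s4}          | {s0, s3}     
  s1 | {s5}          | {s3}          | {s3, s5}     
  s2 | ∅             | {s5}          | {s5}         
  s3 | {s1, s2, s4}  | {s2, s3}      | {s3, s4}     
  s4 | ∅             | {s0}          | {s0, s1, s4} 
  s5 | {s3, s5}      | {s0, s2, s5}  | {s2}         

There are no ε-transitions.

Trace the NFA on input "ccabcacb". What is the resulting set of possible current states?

{s0, s2, s3, s4, s5}

Start in {s0}.
Read 'c': s0→{s0, s3}; now {s0, s3}.
Read 'c': s0→{s0, s3}, s3→{s3, s4}; now {s0, s3, s4}.
Read 'a': s0→{s4, s5}, s3→{s1, s2, s4}, s4→∅; now {s1, s2, s4, s5}.
Read 'b': s1→{s3}, s2→{s5}, s4→{s0}, s5→{s0, s2, s5}; now {s0, s2, s3, s5}.
Read 'c': s0→{s0, s3}, s2→{s5}, s3→{s3, s4}, s5→{s2}; now {s0, s2, s3, s4, s5}.
Read 'a': s0→{s4, s5}, s2→∅, s3→{s1, s2, s4}, s4→∅, s5→{s3, s5}; now {s1, s2, s3, s4, s5}.
Read 'c': s1→{s3, s5}, s2→{s5}, s3→{s3, s4}, s4→{s0, s1, s4}, s5→{s2}; now {s0, s1, s2, s3, s4, s5}.
Read 'b': s0→{s4}, s1→{s3}, s2→{s5}, s3→{s2, s3}, s4→{s0}, s5→{s0, s2, s5}; now {s0, s2, s3, s4, s5}.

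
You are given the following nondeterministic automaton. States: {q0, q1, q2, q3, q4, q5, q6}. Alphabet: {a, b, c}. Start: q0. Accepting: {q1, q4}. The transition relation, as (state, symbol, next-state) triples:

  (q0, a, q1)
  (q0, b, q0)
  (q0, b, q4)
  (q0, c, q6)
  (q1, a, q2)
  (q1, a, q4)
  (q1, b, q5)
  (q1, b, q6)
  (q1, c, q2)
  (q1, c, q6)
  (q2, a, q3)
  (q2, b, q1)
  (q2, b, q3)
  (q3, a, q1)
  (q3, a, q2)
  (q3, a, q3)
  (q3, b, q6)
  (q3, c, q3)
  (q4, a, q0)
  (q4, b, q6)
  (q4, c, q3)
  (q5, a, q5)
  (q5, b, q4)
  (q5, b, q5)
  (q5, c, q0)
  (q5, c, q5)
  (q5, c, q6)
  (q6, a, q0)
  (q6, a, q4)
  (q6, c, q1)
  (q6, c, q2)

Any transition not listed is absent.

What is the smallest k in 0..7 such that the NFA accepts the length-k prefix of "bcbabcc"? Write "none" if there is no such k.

Start in {q0}.
Read 'b': {q0} → {q0, q4}.
None of the earlier sets intersect F, but {q0, q4} does.

1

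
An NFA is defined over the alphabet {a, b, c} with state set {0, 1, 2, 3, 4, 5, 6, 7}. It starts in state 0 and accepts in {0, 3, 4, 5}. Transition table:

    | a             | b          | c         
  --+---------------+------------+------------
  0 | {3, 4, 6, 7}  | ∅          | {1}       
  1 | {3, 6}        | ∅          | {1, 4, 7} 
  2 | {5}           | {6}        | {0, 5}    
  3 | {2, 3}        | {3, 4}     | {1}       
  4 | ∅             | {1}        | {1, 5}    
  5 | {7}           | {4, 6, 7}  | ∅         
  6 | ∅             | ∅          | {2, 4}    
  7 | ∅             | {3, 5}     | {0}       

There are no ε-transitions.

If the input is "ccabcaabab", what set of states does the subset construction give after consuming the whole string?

{3, 4, 6}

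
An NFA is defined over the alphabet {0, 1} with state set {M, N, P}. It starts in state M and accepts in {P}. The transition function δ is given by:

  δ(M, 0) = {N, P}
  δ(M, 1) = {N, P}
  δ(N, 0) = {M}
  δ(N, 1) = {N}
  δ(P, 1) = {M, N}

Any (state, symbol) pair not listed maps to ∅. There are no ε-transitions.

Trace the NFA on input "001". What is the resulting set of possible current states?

Start in {M}.
Read '0': {M} → {N, P}.
Read '0': {N, P} → {M}.
Read '1': {M} → {N, P}.

{N, P}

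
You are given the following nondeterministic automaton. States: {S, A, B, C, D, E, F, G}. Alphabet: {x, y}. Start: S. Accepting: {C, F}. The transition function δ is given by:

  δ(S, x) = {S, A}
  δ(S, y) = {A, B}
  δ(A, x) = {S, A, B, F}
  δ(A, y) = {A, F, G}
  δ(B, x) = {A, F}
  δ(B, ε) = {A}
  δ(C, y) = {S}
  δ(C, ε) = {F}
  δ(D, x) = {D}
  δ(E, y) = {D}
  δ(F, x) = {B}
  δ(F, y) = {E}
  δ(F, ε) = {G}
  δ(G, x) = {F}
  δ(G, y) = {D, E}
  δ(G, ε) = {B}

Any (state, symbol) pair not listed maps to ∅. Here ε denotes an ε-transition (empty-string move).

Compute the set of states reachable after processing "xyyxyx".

Start in {S}.
Read 'x': S→{S, A}; now {S, A}.
Read 'y': S→{A, B}, A→{A, F, G}; now {A, B, F, G}.
Read 'y': A→{A, F, G}, B→∅, F→{E}, G→{D, E}; union {A, D, E, F, G}; ε-closure = {A, B, D, E, F, G}.
Read 'x': A→{S, A, B, F}, B→{A, F}, D→{D}, E→∅, F→{B}, G→{F}; union {S, A, B, D, F}; ε-closure = {S, A, B, D, F, G}.
Read 'y': S→{A, B}, A→{A, F, G}, B→∅, D→∅, F→{E}, G→{D, E}; now {A, B, D, E, F, G}.
Read 'x': A→{S, A, B, F}, B→{A, F}, D→{D}, E→∅, F→{B}, G→{F}; union {S, A, B, D, F}; ε-closure = {S, A, B, D, F, G}.

{S, A, B, D, F, G}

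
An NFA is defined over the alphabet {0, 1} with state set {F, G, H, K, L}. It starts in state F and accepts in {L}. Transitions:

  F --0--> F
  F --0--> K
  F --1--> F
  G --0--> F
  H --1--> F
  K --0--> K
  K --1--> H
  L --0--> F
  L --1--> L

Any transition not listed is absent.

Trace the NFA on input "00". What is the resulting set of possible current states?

{F, K}

Start in {F}.
Read '0': F→{F, K}; now {F, K}.
Read '0': F→{F, K}, K→{K}; now {F, K}.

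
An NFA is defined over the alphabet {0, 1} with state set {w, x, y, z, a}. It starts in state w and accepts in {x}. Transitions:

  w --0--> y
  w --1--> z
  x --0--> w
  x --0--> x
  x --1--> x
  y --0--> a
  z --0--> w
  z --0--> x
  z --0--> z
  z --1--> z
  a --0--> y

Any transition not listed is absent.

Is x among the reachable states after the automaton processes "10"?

Yes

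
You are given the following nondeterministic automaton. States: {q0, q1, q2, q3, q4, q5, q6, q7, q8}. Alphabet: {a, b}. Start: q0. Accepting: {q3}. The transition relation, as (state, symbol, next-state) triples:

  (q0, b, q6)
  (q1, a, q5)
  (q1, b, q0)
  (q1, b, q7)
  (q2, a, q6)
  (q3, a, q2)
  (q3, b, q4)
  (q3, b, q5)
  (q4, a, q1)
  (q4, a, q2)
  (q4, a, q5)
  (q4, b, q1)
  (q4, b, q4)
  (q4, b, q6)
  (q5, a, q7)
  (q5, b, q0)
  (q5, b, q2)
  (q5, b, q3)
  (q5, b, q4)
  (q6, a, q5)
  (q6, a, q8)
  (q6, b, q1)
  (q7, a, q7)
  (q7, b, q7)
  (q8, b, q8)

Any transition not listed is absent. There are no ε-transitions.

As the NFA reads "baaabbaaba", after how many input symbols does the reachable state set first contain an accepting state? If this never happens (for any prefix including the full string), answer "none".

none

Start in {q0}.
Read 'b': {q0} → {q6}.
Read 'a': {q6} → {q5, q8}.
Read 'a': {q5, q8} → {q7}.
Read 'a': {q7} → {q7}.
Read 'b': {q7} → {q7}.
Read 'b': {q7} → {q7}.
Read 'a': {q7} → {q7}.
Read 'a': {q7} → {q7}.
Read 'b': {q7} → {q7}.
Read 'a': {q7} → {q7}.
No reachable set along the way intersects F.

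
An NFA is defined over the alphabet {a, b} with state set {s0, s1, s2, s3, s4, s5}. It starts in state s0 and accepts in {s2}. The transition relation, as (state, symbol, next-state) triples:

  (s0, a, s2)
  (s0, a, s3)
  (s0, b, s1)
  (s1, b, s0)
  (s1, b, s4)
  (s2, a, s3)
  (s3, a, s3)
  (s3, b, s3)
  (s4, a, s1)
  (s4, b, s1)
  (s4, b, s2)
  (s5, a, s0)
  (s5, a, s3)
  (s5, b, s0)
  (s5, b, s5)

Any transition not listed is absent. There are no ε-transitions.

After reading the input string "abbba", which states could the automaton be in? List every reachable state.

Start in {s0}.
Read 'a': {s0} → {s2, s3}.
Read 'b': {s2, s3} → {s3}.
Read 'b': {s3} → {s3}.
Read 'b': {s3} → {s3}.
Read 'a': {s3} → {s3}.

{s3}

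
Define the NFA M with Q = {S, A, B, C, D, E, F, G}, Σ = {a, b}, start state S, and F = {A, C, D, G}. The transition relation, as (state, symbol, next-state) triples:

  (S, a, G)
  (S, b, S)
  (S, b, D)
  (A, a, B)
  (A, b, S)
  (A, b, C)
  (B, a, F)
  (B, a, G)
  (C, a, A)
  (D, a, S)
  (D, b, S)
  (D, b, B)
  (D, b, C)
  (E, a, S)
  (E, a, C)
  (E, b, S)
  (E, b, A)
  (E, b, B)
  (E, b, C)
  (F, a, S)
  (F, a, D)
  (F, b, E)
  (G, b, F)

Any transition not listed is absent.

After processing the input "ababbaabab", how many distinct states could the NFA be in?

6

Start in {S}.
Read 'a': S→{G}; now {G}.
Read 'b': G→{F}; now {F}.
Read 'a': F→{S, D}; now {S, D}.
Read 'b': S→{S, D}, D→{S, B, C}; now {S, B, C, D}.
Read 'b': S→{S, D}, B→∅, C→∅, D→{S, B, C}; now {S, B, C, D}.
Read 'a': S→{G}, B→{F, G}, C→{A}, D→{S}; now {S, A, F, G}.
Read 'a': S→{G}, A→{B}, F→{S, D}, G→∅; now {S, B, D, G}.
Read 'b': S→{S, D}, B→∅, D→{S, B, C}, G→{F}; now {S, B, C, D, F}.
Read 'a': S→{G}, B→{F, G}, C→{A}, D→{S}, F→{S, D}; now {S, A, D, F, G}.
Read 'b': S→{S, D}, A→{S, C}, D→{S, B, C}, F→{E}, G→{F}; now {S, B, C, D, E, F}.
That set has 6 states.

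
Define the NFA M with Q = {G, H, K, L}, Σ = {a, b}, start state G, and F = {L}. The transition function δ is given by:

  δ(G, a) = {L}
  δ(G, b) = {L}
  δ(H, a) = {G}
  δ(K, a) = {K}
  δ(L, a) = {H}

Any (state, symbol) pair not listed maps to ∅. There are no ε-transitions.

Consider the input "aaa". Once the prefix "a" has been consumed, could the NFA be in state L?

Yes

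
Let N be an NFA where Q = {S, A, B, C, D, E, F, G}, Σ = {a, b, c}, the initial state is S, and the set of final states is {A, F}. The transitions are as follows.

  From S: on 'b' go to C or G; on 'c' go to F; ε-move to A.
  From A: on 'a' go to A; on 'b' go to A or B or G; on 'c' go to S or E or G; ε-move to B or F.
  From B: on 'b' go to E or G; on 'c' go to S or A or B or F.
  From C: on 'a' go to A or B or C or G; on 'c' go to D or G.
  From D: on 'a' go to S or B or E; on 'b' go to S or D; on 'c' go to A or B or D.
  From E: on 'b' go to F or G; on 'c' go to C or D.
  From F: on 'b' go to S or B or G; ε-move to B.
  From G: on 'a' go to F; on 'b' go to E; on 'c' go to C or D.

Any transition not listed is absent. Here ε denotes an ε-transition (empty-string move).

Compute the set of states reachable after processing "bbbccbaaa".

{A, B, C, F, G}

Start: ε-closure({S}) = {S, A, B, F}.
Read 'b': S→{C, G}, A→{A, B, G}, B→{E, G}, F→{S, B, G}; union {S, A, B, C, E, G}; ε-closure = {S, A, B, C, E, F, G}.
Read 'b': S→{C, G}, A→{A, B, G}, B→{E, G}, C→∅, E→{F, G}, F→{S, B, G}, G→{E}; now {S, A, B, C, E, F, G}.
Read 'b': S→{C, G}, A→{A, B, G}, B→{E, G}, C→∅, E→{F, G}, F→{S, B, G}, G→{E}; now {S, A, B, C, E, F, G}.
Read 'c': S→{F}, A→{S, E, G}, B→{S, A, B, F}, C→{D, G}, E→{C, D}, F→∅, G→{C, D}; now {S, A, B, C, D, E, F, G}.
Read 'c': S→{F}, A→{S, E, G}, B→{S, A, B, F}, C→{D, G}, D→{A, B, D}, E→{C, D}, F→∅, G→{C, D}; now {S, A, B, C, D, E, F, G}.
Read 'b': S→{C, G}, A→{A, B, G}, B→{E, G}, C→∅, D→{S, D}, E→{F, G}, F→{S, B, G}, G→{E}; now {S, A, B, C, D, E, F, G}.
Read 'a': S→∅, A→{A}, B→∅, C→{A, B, C, G}, D→{S, B, E}, E→∅, F→∅, G→{F}; now {S, A, B, C, E, F, G}.
Read 'a': S→∅, A→{A}, B→∅, C→{A, B, C, G}, E→∅, F→∅, G→{F}; now {A, B, C, F, G}.
Read 'a': A→{A}, B→∅, C→{A, B, C, G}, F→∅, G→{F}; now {A, B, C, F, G}.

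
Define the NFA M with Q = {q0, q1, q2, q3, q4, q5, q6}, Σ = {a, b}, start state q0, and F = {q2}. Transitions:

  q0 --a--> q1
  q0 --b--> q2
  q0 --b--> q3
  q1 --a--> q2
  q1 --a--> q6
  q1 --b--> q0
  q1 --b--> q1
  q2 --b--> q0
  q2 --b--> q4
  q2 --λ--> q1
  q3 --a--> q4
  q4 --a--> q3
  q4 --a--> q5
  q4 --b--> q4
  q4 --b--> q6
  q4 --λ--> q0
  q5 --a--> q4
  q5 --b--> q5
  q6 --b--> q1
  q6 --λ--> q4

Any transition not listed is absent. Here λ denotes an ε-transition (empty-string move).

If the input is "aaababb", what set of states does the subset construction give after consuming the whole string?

Start in {q0}.
Read 'a': q0→{q1}; now {q1}.
Read 'a': q1→{q2, q6}; union {q2, q6}; ε-closure = {q0, q1, q2, q4, q6}.
Read 'a': q0→{q1}, q1→{q2, q6}, q2→∅, q4→{q3, q5}, q6→∅; union {q1, q2, q3, q5, q6}; ε-closure = {q0, q1, q2, q3, q4, q5, q6}.
Read 'b': q0→{q2, q3}, q1→{q0, q1}, q2→{q0, q4}, q3→∅, q4→{q4, q6}, q5→{q5}, q6→{q1}; now {q0, q1, q2, q3, q4, q5, q6}.
Read 'a': q0→{q1}, q1→{q2, q6}, q2→∅, q3→{q4}, q4→{q3, q5}, q5→{q4}, q6→∅; union {q1, q2, q3, q4, q5, q6}; ε-closure = {q0, q1, q2, q3, q4, q5, q6}.
Read 'b': q0→{q2, q3}, q1→{q0, q1}, q2→{q0, q4}, q3→∅, q4→{q4, q6}, q5→{q5}, q6→{q1}; now {q0, q1, q2, q3, q4, q5, q6}.
Read 'b': q0→{q2, q3}, q1→{q0, q1}, q2→{q0, q4}, q3→∅, q4→{q4, q6}, q5→{q5}, q6→{q1}; now {q0, q1, q2, q3, q4, q5, q6}.

{q0, q1, q2, q3, q4, q5, q6}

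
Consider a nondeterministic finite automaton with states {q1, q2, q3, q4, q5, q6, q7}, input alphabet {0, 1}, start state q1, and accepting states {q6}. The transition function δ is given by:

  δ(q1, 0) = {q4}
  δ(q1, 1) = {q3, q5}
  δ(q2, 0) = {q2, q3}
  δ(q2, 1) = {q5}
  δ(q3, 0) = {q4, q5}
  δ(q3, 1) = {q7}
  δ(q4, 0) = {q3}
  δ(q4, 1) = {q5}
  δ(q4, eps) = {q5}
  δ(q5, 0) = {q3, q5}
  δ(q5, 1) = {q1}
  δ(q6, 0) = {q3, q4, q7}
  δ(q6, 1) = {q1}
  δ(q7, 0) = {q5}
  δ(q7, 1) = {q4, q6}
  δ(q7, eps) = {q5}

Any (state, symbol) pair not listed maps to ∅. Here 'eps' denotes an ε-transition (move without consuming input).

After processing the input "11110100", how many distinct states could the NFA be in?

3

Start in {q1}.
Read '1': {q1} → {q3, q5}.
Read '1': {q3, q5} → {q1, q5, q7}.
Read '1': {q1, q5, q7} → {q1, q3, q4, q5, q6}.
Read '1': {q1, q3, q4, q5, q6} → {q1, q3, q5, q7}.
Read '0': {q1, q3, q5, q7} → {q3, q4, q5}.
Read '1': {q3, q4, q5} → {q1, q5, q7}.
Read '0': {q1, q5, q7} → {q3, q4, q5}.
Read '0': {q3, q4, q5} → {q3, q4, q5}.
That set has 3 states.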